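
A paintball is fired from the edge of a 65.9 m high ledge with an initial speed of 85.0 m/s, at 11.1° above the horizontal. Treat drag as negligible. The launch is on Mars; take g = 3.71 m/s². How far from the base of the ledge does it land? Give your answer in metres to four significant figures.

Resolve: vₓ = 85.00 cos 11.1° = 83.41 m/s and v_y0 = 85.00 sin 11.1° = 16.36 m/s.
Vertical motion (up positive, ground at y = 0): 1.855 t² − (16.36) t − 65.9 = 0, so t = (16.36 + √(16.36² + 2·3.71·65.9)) / 3.71 = (16.36 + 27.51) / 3.71 = 11.83 s.
Horizontal distance: R = vₓ t = 83.41 × 11.83 = 986.4 m.

986.4 m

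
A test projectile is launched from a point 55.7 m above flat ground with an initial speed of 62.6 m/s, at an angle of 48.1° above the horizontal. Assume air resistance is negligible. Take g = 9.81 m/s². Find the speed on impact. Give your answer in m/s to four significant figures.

Horizontal component vₓ = 62.60 cos 48.1° = 41.81 m/s; vertical v_y0 = 62.60 sin 48.1° = 46.59 m/s.
The projectile lands when y = 55.7 + (46.59) t − ½·9.81·t² = 0. Positive root: t = (46.59 + √(46.59² + 2·9.81·55.7)) / 9.81 = (46.59 + 57.13) / 9.81 = 10.57 s.
Vertical velocity at impact: v_y = v_y0 − g t = 46.59 − 9.81 × 10.57 = −57.13 m/s.
Speed: |v| = √(vₓ² + v_y²) = √(41.81² + 57.13²) = 70.79 m/s.

70.79 m/s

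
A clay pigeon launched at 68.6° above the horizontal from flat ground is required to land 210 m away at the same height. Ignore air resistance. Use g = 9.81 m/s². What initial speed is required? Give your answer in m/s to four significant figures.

55.06 m/s

On level ground R = v₀² sin 2θ / g ⇒ v₀ = √(gR / sin 2θ).
v₀ = √(9.81 × 210 / sin 137.2°) = √(2060 / 0.6794) = √3032.0 = 55.06 m/s.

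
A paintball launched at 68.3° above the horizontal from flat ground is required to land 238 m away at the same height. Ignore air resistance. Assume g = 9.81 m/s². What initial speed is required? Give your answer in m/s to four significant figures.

58.29 m/s

On level ground R = v₀² sin 2θ / g ⇒ v₀ = √(gR / sin 2θ).
v₀ = √(9.81 × 238 / sin 136.6°) = √(2335 / 0.6871) = √3398.1 = 58.29 m/s.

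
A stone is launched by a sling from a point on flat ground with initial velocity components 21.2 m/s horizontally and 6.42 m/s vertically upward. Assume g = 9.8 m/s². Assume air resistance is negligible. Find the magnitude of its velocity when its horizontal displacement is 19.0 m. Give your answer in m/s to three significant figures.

Time to reach x = 19.0 m: t = x/vₓ = 19.0/21.20 = 0.8962 s.
Vertical velocity there: v_y = v_y0 − g t = 6.420 − 9.80 × 0.8962 = −2.363 m/s.
Speed: √(vₓ² + v_y²) = √(21.20² + 2.363²) = 21.33 m/s.

21.3 m/s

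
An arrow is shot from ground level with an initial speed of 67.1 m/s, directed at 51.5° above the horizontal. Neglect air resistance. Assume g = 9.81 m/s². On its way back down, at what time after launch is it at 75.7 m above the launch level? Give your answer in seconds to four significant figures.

8.989 s

Components: vₓ = 67.10 cos 51.5° = 41.77 m/s, v_y0 = 67.10 sin 51.5° = 52.51 m/s.
Height y(t) = 52.51 t − 4.905 t² = 75.7 gives 4.905 t² − 52.51 t + 75.7 = 0.
Quadratic formula: t = (52.51 ± √1272.4) / 9.81 = (52.51 ± 35.67) / 9.81 → t = 1.717 s or 8.989 s.
The descending-branch root is 8.989 s.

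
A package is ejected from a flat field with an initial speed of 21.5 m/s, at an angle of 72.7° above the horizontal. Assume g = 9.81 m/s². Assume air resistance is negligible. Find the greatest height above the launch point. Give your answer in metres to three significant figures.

21.5 m

Resolve: vₓ = 21.50 cos 72.7° = 6.394 m/s and v_y0 = 21.50 sin 72.7° = 20.53 m/s.
Maximum height: H = v_y0² / (2g) = 20.53² / (2 × 9.81) = 21.48 m.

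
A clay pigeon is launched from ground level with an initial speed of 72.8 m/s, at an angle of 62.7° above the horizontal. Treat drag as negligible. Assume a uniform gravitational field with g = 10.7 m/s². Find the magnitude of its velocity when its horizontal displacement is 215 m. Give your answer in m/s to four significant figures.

Components: vₓ = 72.80 cos 62.7° = 33.39 m/s, v_y0 = 72.80 sin 62.7° = 64.69 m/s.
Time to reach x = 215 m: t = x/vₓ = 215/33.39 = 6.439 s.
Vertical velocity there: v_y = v_y0 − g t = 64.69 − 10.7 × 6.439 = −4.207 m/s.
Speed: √(vₓ² + v_y²) = √(33.39² + 4.207²) = 33.65 m/s.

33.65 m/s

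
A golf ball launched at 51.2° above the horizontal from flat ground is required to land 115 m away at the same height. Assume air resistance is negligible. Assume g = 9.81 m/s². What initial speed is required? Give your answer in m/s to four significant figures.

From R = (v₀² / g) sin 2θ: v₀ = √(gR / sin 2θ).
v₀ = √(9.81 × 115 / sin 102.4°) = √(1128 / 0.9767) = √1155.1 = 33.99 m/s.

33.99 m/s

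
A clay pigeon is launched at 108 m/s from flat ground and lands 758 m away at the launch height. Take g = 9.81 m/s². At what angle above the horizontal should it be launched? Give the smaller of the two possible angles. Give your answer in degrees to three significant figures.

19.8°

R = v₀² sin 2θ / g gives sin 2θ = gR/v₀² = 9.81·758/108² = 0.6375.
2θ = 39.61° or 180° − 39.61° = 140.4°, so θ = 19.80° or 70.20°.
The smaller angle is 19.80°.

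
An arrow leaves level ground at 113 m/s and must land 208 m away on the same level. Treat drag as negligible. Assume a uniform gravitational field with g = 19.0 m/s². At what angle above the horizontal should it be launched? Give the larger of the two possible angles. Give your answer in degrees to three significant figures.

R = v₀² sin 2θ / g gives sin 2θ = gR/v₀² = 19.0·208/113² = 0.3095.
2θ = 18.03° or 180° − 18.03° = 162.0°, so θ = 9.015° or 80.99°.
The larger angle is 80.99°.

81.0°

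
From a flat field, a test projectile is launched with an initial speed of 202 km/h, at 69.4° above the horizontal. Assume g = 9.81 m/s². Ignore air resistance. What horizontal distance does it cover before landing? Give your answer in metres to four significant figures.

211.4 m

Convert: 202 km/h = 202/3.6 = 56.11 m/s.
Resolve: vₓ = 56.11 cos 69.4° = 19.74 m/s and v_y0 = 56.11 sin 69.4° = 52.52 m/s.
Flight time T = 2 v_y0 / g = 10.71 s.
Horizontal distance R = vₓ T = 19.74 × 10.71 = 211.4 m.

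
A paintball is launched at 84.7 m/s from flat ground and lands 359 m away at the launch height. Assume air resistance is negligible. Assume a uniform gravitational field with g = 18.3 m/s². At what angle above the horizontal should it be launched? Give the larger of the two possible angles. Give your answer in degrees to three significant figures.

56.8°

R = v₀² sin 2θ / g gives sin 2θ = gR/v₀² = 18.3·359/84.7² = 0.9158.
2θ = 66.31° or 180° − 66.31° = 113.7°, so θ = 33.16° or 56.84°.
The larger angle is 56.84°.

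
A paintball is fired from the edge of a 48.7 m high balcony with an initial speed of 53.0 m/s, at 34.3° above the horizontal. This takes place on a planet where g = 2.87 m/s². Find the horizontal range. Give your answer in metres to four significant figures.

977.8 m

Components: vₓ = 53.00 cos 34.3° = 43.78 m/s, v_y0 = 53.00 sin 34.3° = 29.87 m/s.
Vertical motion (up positive, ground at y = 0): 1.435 t² − (29.87) t − 48.7 = 0, so t = (29.87 + √(29.87² + 2·2.87·48.7)) / 2.87 = (29.87 + 34.23) / 2.87 = 22.33 s.
Horizontal distance: R = vₓ t = 43.78 × 22.33 = 977.8 m.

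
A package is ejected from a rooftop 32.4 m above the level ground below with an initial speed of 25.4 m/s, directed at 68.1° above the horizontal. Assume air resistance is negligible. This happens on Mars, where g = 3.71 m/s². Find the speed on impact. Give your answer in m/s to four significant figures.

29.76 m/s

Resolve: vₓ = 25.40 cos 68.1° = 9.474 m/s and v_y0 = 25.40 sin 68.1° = 23.57 m/s.
With up positive and y = 0 at the ground: y(t) = 32.4 + (23.57) t − 1.855 t². Setting y = 0 and taking the positive root: t = [23.57 + √(23.57² + 2·3.71·32.4)] / 3.71 = (23.57 + 28.21) / 3.71 = 13.96 s.
Vertical velocity at impact: v_y = v_y0 − g t = 23.57 − 3.71 × 13.96 = −28.21 m/s.
Speed: |v| = √(vₓ² + v_y²) = √(9.474² + 28.21²) = 29.76 m/s.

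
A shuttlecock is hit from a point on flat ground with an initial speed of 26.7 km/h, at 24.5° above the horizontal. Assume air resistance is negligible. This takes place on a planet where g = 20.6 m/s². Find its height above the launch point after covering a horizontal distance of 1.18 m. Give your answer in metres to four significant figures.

Convert: 26.7 km/h = 26.7/3.6 = 7.417 m/s.
Resolve: vₓ = 7.417 cos 24.5° = 6.749 m/s and v_y0 = 7.417 sin 24.5° = 3.076 m/s.
x = vₓ t ⇒ t = 1.18/6.749 = 0.1748 s.
Height: y = v_y0 t − ½ g t² = 3.076 × 0.1748 − 10.30 × 0.1748² = 0.5378 − 0.3149 = 0.2229 m.

0.2229 m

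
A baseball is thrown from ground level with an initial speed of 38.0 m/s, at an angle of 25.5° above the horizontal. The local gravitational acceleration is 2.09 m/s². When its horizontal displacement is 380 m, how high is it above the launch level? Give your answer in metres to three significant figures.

53.0 m

Horizontal component vₓ = 38.00 cos 25.5° = 34.30 m/s; vertical v_y0 = 38.00 sin 25.5° = 16.36 m/s.
x = vₓ t ⇒ t = 380/34.30 = 11.08 s.
Height: y = v_y0 t − ½ g t² = 16.36 × 11.08 − 1.045 × 11.08² = 181.3 − 128.3 = 52.98 m.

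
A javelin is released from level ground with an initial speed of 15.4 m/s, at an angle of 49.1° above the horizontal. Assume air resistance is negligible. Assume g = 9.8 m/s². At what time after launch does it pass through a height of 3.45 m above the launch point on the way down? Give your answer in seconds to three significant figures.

vₓ = 15.40 cos 49.1° = 10.08 m/s; v_y0 = 15.40 sin 49.1° = 11.64 m/s.
Require v_y0 t − ½ g t² = 3.45, i.e. 4.900 t² − 11.64 t + 3.45 = 0.
t = [11.64 ± √(11.64² − 2·9.80·3.45)] / 9.80 = (11.64 ± 8.239) / 9.80, so t = 0.3471 s or t = 2.028 s.
The descending-branch root is 2.028 s.

2.03 s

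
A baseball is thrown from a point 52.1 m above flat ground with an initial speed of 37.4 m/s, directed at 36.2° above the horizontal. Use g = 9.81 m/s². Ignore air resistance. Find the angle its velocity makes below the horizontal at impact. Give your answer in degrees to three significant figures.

52.2°

Components: vₓ = 37.40 cos 36.2° = 30.18 m/s, v_y0 = 37.40 sin 36.2° = 22.09 m/s.
The projectile lands when y = 52.1 + (22.09) t − ½·9.81·t² = 0. Positive root: t = (22.09 + √(22.09² + 2·9.81·52.1)) / 9.81 = (22.09 + 38.86) / 9.81 = 6.213 s.
At impact: v_y = v_y0 − g t = −38.86 m/s; vₓ = 30.18 m/s.
Angle below horizontal: arctan(|v_y|/vₓ) = arctan(38.86/30.18) = 52.17°.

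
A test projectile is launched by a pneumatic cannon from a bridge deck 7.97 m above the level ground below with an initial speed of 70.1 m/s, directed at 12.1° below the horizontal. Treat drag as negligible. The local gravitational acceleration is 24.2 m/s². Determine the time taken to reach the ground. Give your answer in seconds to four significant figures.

vₓ = 70.10 cos 12.1° = 68.54 m/s; v_y0 = −14.69 m/s (downward).
With up positive and y = 0 at the ground: y(t) = 7.97 + (−14.69) t − 12.10 t². Setting y = 0 and taking the positive root: t = [−14.69 + √(14.69² + 2·24.2·7.97)] / 24.2 = (−14.69 + 24.53) / 24.2 = 0.4064 s.

0.4064 s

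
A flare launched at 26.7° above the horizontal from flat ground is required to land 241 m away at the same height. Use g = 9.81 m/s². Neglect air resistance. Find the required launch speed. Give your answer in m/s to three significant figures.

On level ground R = v₀² sin 2θ / g ⇒ v₀ = √(gR / sin 2θ).
v₀ = √(9.81 × 241 / sin 53.40°) = √(2364 / 0.8028) = √2944.9 = 54.27 m/s.

54.3 m/s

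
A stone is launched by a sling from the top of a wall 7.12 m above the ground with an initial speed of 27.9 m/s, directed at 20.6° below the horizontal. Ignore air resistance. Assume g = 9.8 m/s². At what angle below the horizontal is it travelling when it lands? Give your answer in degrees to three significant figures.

30.5°

Components: vₓ = 27.90 cos 20.6° = 26.12 m/s, v_y0 = −9.816 m/s (downward).
The projectile lands when y = 7.12 + (−9.816) t − ½·9.80·t² = 0. Positive root: t = (−9.816 + √(9.816² + 2·9.80·7.12)) / 9.80 = (−9.816 + 15.36) / 9.80 = 0.5656 s.
At impact: v_y = v_y0 − g t = −15.36 m/s; vₓ = 26.12 m/s.
Angle below horizontal: arctan(|v_y|/vₓ) = arctan(15.36/26.12) = 30.46°.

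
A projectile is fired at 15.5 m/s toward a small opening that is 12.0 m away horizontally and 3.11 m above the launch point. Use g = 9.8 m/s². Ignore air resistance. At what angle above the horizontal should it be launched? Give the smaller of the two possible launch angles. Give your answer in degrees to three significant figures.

30.5°

Trajectory: y = x tanθ − g x² (1 + tan²θ)/(2v₀²). With x = 12.0, y = 3.11, v₀ = 15.5, g = 9.80:
2.937 tan²θ − 12.0 tanθ + (6.047) = 0.
tanθ = [12.0 ± √(12.0² − 4 × 2.937 × (6.047))] / (2 × 2.937) = (12.0 ± 8.542) / 5.874, giving tanθ = 0.5887 or 3.497.
θ = 30.49° or 74.04°; the smaller is 30.49°.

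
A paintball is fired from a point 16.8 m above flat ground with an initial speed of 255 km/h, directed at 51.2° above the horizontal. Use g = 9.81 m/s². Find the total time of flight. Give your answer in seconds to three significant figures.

Convert: 255 km/h = 255/3.6 = 70.83 m/s.
Horizontal component vₓ = 70.83 cos 51.2° = 44.38 m/s; vertical v_y0 = 70.83 sin 51.2° = 55.20 m/s.
Vertical motion (up positive, ground at y = 0): 4.905 t² − (55.20) t − 16.8 = 0, so t = (55.20 + √(55.20² + 2·9.81·16.8)) / 9.81 = (55.20 + 58.11) / 9.81 = 11.55 s.

11.6 s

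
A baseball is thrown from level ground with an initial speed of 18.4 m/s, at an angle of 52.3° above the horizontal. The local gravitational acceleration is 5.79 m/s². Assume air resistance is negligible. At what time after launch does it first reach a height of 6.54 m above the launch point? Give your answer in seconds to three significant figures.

vₓ = 18.40 cos 52.3° = 11.25 m/s; v_y0 = 18.40 sin 52.3° = 14.56 m/s.
Require v_y0 t − ½ g t² = 6.54, i.e. 2.895 t² − 14.56 t + 6.54 = 0.
Quadratic formula: t = (14.56 ± √136.22) / 5.79 = (14.56 ± 11.67) / 5.79 → t = 0.4987 s or 4.530 s.
The first (ascending) time is 0.4987 s.

0.499 s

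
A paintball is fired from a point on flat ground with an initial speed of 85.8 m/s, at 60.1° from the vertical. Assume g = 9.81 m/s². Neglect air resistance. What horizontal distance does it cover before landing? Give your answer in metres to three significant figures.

Horizontal component vₓ = 85.80 sin 60.1° = 74.38 m/s; vertical v_y0 = 85.80 cos 60.1° = 42.77 m/s.
Time aloft: T = 2 v_y0 / g = 2 × 42.77 / 9.81 = 8.720 s.
Horizontal distance R = vₓ T = 74.38 × 8.720 = 648.6 m.

649 m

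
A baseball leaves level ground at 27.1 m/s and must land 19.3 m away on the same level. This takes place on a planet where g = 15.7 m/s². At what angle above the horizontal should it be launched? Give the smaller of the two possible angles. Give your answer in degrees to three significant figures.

Level-ground range R = v₀² sin(2θ)/g ⇒ sin(2θ) = gR/v₀² = 15.7 × 19.3 / 27.1² = 0.4126.
2θ = 24.37° or 180° − 24.37° = 155.6°, so θ = 12.18° or 77.82°.
The smaller angle is 12.18°.

12.2°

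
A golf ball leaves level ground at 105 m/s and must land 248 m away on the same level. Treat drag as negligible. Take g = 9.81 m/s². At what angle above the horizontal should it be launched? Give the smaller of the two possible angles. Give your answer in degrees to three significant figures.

6.37°

R = v₀² sin 2θ / g gives sin 2θ = gR/v₀² = 9.81·248/105² = 0.2207.
2θ = 12.75° or 180° − 12.75° = 167.3°, so θ = 6.374° or 83.63°.
The smaller angle is 6.374°.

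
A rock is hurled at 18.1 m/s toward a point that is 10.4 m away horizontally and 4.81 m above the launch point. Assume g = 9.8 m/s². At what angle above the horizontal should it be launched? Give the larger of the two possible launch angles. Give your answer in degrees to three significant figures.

80.1°

Trajectory: y = x tanθ − g x² (1 + tan²θ)/(2v₀²). With x = 10.4, y = 4.81, v₀ = 18.1, g = 9.80:
1.618 tan²θ − 10.4 tanθ + (6.428) = 0.
tanθ = [10.4 ± √(10.4² − 4 × 1.618 × (6.428))] / (2 × 1.618) = (10.4 ± 8.159) / 3.235, giving tanθ = 0.6927 or 5.736.
θ = 34.71° or 80.11°; the larger is 80.11°.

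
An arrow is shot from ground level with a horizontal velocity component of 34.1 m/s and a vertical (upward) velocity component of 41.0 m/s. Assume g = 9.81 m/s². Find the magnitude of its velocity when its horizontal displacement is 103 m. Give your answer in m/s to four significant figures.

At x = 103 m, t = x/vₓ = 103/34.10 = 3.021 s.
Vertical velocity there: v_y = v_y0 − g t = 41.00 − 9.81 × 3.021 = 11.37 m/s.
Speed: √(vₓ² + v_y²) = √(34.10² + 11.37²) = 35.95 m/s.

35.95 m/s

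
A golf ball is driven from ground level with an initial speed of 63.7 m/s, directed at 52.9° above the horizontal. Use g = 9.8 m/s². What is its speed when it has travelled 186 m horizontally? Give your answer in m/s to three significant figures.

38.6 m/s

Horizontal component vₓ = 63.70 cos 52.9° = 38.42 m/s; vertical v_y0 = 63.70 sin 52.9° = 50.81 m/s.
At x = 186 m, t = x/vₓ = 186/38.42 = 4.841 s.
Vertical velocity there: v_y = v_y0 − g t = 50.81 − 9.80 × 4.841 = 3.367 m/s.
Speed: √(vₓ² + v_y²) = √(38.42² + 3.367²) = 38.57 m/s.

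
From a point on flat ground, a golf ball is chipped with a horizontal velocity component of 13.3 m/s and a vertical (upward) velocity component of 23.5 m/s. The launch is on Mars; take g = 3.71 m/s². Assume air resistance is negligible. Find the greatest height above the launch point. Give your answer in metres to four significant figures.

At the apex v_y = 0, so H = v_y0²/(2g) = 23.50²/7.420 = 74.43 m.

74.43 m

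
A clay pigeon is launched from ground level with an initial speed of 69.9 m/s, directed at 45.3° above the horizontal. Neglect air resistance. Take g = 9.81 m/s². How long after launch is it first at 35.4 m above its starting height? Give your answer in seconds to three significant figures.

Resolve: vₓ = 69.90 cos 45.3° = 49.17 m/s and v_y0 = 69.90 sin 45.3° = 49.68 m/s.
Height y(t) = 49.68 t − 4.905 t² = 35.4 gives 4.905 t² − 49.68 t + 35.4 = 0.
Quadratic formula: t = (49.68 ± √1774.0) / 9.81 = (49.68 ± 42.12) / 9.81 → t = 0.7712 s or 9.358 s.
The first (ascending) time is 0.7712 s.

0.771 s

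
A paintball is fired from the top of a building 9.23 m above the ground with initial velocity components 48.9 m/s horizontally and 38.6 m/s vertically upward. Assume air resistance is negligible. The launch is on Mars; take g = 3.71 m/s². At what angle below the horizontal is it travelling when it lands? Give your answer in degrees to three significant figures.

Vertical motion (up positive, ground at y = 0): 1.855 t² − (38.60) t − 9.23 = 0, so t = (38.60 + √(38.60² + 2·3.71·9.23)) / 3.71 = (38.60 + 39.48) / 3.71 = 21.05 s.
At impact: v_y = v_y0 − g t = −39.48 m/s; vₓ = 48.90 m/s.
Angle below horizontal: arctan(|v_y|/vₓ) = arctan(39.48/48.90) = 38.91°.

38.9°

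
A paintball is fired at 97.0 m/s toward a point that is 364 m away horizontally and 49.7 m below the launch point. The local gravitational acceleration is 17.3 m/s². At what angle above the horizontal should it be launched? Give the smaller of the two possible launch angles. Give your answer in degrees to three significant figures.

Trajectory: y = x tanθ − g x² (1 + tan²θ)/(2v₀²). With x = 364, y = −49.7, v₀ = 97.0, g = 17.3:
121.8 tan²θ − 364 tanθ + (72.11) = 0.
tanθ = [364 ± √(364² − 4 × 121.8 × (72.11))] / (2 × 121.8) = (364 ± 312.0) / 243.6, giving tanθ = 0.2133 or 2.775.
θ = 12.04° or 70.18°; the smaller is 12.04°.

12.0°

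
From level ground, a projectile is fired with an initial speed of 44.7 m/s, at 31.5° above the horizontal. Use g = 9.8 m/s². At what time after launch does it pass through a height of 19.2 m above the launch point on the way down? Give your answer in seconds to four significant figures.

3.710 s

Resolve: vₓ = 44.70 cos 31.5° = 38.11 m/s and v_y0 = 44.70 sin 31.5° = 23.36 m/s.
Require v_y0 t − ½ g t² = 19.2, i.e. 4.900 t² − 23.36 t + 19.2 = 0.
Quadratic formula: t = (23.36 ± √169.17) / 9.80 = (23.36 ± 13.01) / 9.80 → t = 1.056 s or 3.710 s.
The descending-branch root is 3.710 s.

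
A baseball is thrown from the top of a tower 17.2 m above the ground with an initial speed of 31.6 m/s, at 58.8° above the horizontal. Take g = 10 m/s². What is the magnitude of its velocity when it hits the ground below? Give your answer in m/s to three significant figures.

Components: vₓ = 31.60 cos 58.8° = 16.37 m/s, v_y0 = 31.60 sin 58.8° = 27.03 m/s.
The projectile lands when y = 17.2 + (27.03) t − ½·10.0·t² = 0. Positive root: t = (27.03 + √(27.03² + 2·10.0·17.2)) / 10.0 = (27.03 + 32.78) / 10.0 = 5.981 s.
Vertical velocity at impact: v_y = v_y0 − g t = 27.03 − 10.0 × 5.981 = −32.78 m/s.
Speed: |v| = √(vₓ² + v_y²) = √(16.37² + 32.78²) = 36.64 m/s.

36.6 m/s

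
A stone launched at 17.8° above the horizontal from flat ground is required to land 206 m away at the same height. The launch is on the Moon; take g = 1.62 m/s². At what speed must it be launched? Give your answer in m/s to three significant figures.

On level ground R = v₀² sin 2θ / g ⇒ v₀ = √(gR / sin 2θ).
v₀ = √(1.62 × 206 / sin 35.60°) = √(333.7 / 0.5821) = √573.28 = 23.94 m/s.

23.9 m/s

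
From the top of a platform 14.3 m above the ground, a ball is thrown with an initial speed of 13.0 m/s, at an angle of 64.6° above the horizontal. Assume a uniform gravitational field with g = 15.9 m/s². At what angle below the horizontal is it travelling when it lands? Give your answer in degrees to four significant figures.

77.10°

Components: vₓ = 13.00 cos 64.6° = 5.576 m/s, v_y0 = 13.00 sin 64.6° = 11.74 m/s.
The projectile lands when y = 14.3 + (11.74) t − ½·15.9·t² = 0. Positive root: t = (11.74 + √(11.74² + 2·15.9·14.3)) / 15.9 = (11.74 + 24.34) / 15.9 = 2.270 s.
At impact: v_y = v_y0 − g t = −24.34 m/s; vₓ = 5.576 m/s.
Angle below horizontal: arctan(|v_y|/vₓ) = arctan(24.34/5.576) = 77.10°.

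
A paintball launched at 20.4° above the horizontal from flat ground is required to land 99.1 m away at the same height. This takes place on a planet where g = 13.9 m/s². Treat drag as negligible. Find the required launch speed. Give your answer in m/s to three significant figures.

From R = (v₀² / g) sin 2θ: v₀ = √(gR / sin 2θ).
v₀ = √(13.9 × 99.1 / sin 40.80°) = √(1377 / 0.6534) = √2108.1 = 45.91 m/s.

45.9 m/s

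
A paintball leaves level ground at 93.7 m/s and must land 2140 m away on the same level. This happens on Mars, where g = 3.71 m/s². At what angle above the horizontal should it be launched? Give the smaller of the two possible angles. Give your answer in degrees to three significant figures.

32.4°

From R = (v₀²/g) sin 2θ: sin 2θ = 3.71 × 2140 / 8779.7 = 0.9043.
2θ = 64.73° or 180° − 64.73° = 115.3°, so θ = 32.36° or 57.64°.
The smaller angle is 32.36°.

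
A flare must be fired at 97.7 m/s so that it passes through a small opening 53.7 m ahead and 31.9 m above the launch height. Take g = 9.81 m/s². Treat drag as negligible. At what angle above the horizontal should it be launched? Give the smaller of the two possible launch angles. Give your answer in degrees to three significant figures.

Trajectory: y = x tanθ − g x² (1 + tan²θ)/(2v₀²). With x = 53.7, y = 31.9, v₀ = 97.7, g = 9.81:
1.482 tan²θ − 53.7 tanθ + (33.38) = 0.
tanθ = [53.7 ± √(53.7² − 4 × 1.482 × (33.38))] / (2 × 1.482) = (53.7 ± 51.82) / 2.964, giving tanθ = 0.6327 or 35.61.
θ = 32.32° or 88.39°; the smaller is 32.32°.

32.3°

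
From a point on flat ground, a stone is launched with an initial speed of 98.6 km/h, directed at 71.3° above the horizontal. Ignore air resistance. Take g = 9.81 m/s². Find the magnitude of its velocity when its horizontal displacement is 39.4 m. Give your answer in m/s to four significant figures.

20.09 m/s

Convert: 98.6 km/h = 98.6/3.6 = 27.39 m/s.
Horizontal component vₓ = 27.39 cos 71.3° = 8.781 m/s; vertical v_y0 = 27.39 sin 71.3° = 25.94 m/s.
At x = 39.4 m, t = x/vₓ = 39.4/8.781 = 4.487 s.
Vertical velocity there: v_y = v_y0 − g t = 25.94 − 9.81 × 4.487 = −18.07 m/s.
Speed: √(vₓ² + v_y²) = √(8.781² + 18.07²) = 20.09 m/s.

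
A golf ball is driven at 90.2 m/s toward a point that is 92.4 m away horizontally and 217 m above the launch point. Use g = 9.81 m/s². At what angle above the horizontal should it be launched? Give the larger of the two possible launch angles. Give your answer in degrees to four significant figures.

Trajectory: y = x tanθ − g x² (1 + tan²θ)/(2v₀²). With x = 92.4, y = 217, v₀ = 90.2, g = 9.81:
5.147 tan²θ − 92.4 tanθ + (222.1) = 0.
tanθ = [92.4 ± √(92.4² − 4 × 5.147 × (222.1))] / (2 × 5.147) = (92.4 ± 62.96) / 10.29, giving tanθ = 2.860 or 15.09.
θ = 70.73° or 86.21°; the larger is 86.21°.

86.21°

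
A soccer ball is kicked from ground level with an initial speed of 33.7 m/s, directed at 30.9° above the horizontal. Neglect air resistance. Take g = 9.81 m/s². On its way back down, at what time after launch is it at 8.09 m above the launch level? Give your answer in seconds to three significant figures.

Resolve: vₓ = 33.70 cos 30.9° = 28.92 m/s and v_y0 = 33.70 sin 30.9° = 17.31 m/s.
Set y = v_y0 t − ½ g t² = 8.09: 4.905 t² − 17.31 t + 8.09 = 0.
Quadratic formula: t = (17.31 ± √140.78) / 9.81 = (17.31 ± 11.87) / 9.81 → t = 0.5546 s or 2.974 s.
The descending-branch root is 2.974 s.

2.97 s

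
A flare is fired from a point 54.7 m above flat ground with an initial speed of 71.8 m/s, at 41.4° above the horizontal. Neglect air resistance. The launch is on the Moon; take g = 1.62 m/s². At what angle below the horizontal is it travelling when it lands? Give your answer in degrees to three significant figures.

Resolve: vₓ = 71.80 cos 41.4° = 53.86 m/s and v_y0 = 71.80 sin 41.4° = 47.48 m/s.
The projectile lands when y = 54.7 + (47.48) t − ½·1.62·t² = 0. Positive root: t = (47.48 + √(47.48² + 2·1.62·54.7)) / 1.62 = (47.48 + 49.31) / 1.62 = 59.75 s.
At impact: v_y = v_y0 − g t = −49.31 m/s; vₓ = 53.86 m/s.
Angle below horizontal: arctan(|v_y|/vₓ) = arctan(49.31/53.86) = 42.48°.

42.5°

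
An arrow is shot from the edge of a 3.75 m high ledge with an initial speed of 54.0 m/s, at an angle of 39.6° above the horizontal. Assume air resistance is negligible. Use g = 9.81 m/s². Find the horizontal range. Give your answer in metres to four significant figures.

296.4 m

Resolve: vₓ = 54.00 cos 39.6° = 41.61 m/s and v_y0 = 54.00 sin 39.6° = 34.42 m/s.
With up positive and y = 0 at the ground: y(t) = 3.75 + (34.42) t − 4.905 t². Setting y = 0 and taking the positive root: t = [34.42 + √(34.42² + 2·9.81·3.75)] / 9.81 = (34.42 + 35.47) / 9.81 = 7.125 s.
Horizontal distance: R = vₓ t = 41.61 × 7.125 = 296.4 m.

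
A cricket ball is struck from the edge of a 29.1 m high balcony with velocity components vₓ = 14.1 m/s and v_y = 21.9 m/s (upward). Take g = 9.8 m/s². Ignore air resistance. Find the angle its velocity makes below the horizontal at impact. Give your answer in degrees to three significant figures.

66.5°

With up positive and y = 0 at the ground: y(t) = 29.1 + (21.90) t − 4.900 t². Setting y = 0 and taking the positive root: t = [21.90 + √(21.90² + 2·9.80·29.1)] / 9.80 = (21.90 + 32.40) / 9.80 = 5.541 s.
At impact: v_y = v_y0 − g t = −32.40 m/s; vₓ = 14.10 m/s.
Angle below horizontal: arctan(|v_y|/vₓ) = arctan(32.40/14.10) = 66.48°.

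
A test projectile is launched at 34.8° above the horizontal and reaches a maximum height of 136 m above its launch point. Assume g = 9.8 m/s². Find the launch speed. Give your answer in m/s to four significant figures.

90.46 m/s

At the peak v_y = 0, so v_y0 = √(2gH) = √(2 × 9.80 × 136) = 51.63 m/s.
v_y0 = v₀ sin θ ⇒ v₀ = 51.63 / sin 34.8° = 90.46 m/s.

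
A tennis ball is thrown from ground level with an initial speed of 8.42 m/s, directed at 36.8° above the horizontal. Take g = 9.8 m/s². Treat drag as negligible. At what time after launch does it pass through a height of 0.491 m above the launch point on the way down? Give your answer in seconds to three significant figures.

0.920 s

Horizontal component vₓ = 8.420 cos 36.8° = 6.742 m/s; vertical v_y0 = 8.420 sin 36.8° = 5.044 m/s.
Height y(t) = 5.044 t − 4.900 t² = 0.491 gives 4.900 t² − 5.044 t + 0.491 = 0.
t = [5.044 ± √(5.044² − 2·9.80·0.491)] / 9.80 = (5.044 ± 3.977) / 9.80, so t = 0.1089 s or t = 0.9205 s.
The descending-branch root is 0.9205 s.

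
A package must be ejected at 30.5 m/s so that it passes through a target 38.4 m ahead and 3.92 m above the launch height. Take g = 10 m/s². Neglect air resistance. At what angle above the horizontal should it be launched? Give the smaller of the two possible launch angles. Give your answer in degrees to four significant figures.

18.32°

Trajectory: y = x tanθ − g x² (1 + tan²θ)/(2v₀²). With x = 38.4, y = 3.92, v₀ = 30.5, g = 10.0:
7.926 tan²θ − 38.4 tanθ + (11.85) = 0.
tanθ = [38.4 ± √(38.4² − 4 × 7.926 × (11.85))] / (2 × 7.926) = (38.4 ± 33.15) / 15.85, giving tanθ = 0.3311 or 4.514.
θ = 18.32° or 77.51°; the smaller is 18.32°.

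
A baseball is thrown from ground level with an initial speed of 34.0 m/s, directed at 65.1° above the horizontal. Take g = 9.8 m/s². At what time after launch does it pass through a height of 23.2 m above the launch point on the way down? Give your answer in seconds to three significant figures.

5.42 s

Components: vₓ = 34.00 cos 65.1° = 14.32 m/s, v_y0 = 34.00 sin 65.1° = 30.84 m/s.
Require v_y0 t − ½ g t² = 23.2, i.e. 4.900 t² − 30.84 t + 23.2 = 0.
Quadratic formula: t = (30.84 ± √496.35) / 9.80 = (30.84 ± 22.28) / 9.80 → t = 0.8735 s or 5.420 s.
The descending-branch root is 5.420 s.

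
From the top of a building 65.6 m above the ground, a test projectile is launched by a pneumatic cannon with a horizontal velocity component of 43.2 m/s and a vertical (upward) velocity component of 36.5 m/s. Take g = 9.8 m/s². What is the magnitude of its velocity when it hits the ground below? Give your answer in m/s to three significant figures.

67.0 m/s

The projectile lands when y = 65.6 + (36.50) t − ½·9.80·t² = 0. Positive root: t = (36.50 + √(36.50² + 2·9.80·65.6)) / 9.80 = (36.50 + 51.17) / 9.80 = 8.946 s.
Vertical velocity at impact: v_y = v_y0 − g t = 36.50 − 9.80 × 8.946 = −51.17 m/s.
Speed: |v| = √(vₓ² + v_y²) = √(43.20² + 51.17²) = 66.96 m/s.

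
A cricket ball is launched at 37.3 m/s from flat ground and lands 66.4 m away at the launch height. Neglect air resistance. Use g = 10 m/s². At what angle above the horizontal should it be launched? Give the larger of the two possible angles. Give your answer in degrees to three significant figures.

75.7°

R = v₀² sin 2θ / g gives sin 2θ = gR/v₀² = 10.0·66.4/37.3² = 0.4773.
2θ = 28.51° or 180° − 28.51° = 151.5°, so θ = 14.25° or 75.75°.
The larger angle is 75.75°.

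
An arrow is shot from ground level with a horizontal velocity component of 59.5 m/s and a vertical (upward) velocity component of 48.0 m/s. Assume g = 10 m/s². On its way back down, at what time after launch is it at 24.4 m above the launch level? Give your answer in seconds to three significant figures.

Require v_y0 t − ½ g t² = 24.4, i.e. 5.000 t² − 48.00 t + 24.4 = 0.
t = [48.00 ± √(48.00² − 2·10.0·24.4)] / 10.0 = (48.00 ± 42.61) / 10.0, so t = 0.5385 s or t = 9.061 s.
The descending-branch root is 9.061 s.

9.06 s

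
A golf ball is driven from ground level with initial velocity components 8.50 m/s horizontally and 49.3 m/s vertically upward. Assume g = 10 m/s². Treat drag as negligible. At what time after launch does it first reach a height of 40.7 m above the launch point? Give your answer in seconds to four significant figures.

0.9094 s

Set y = v_y0 t − ½ g t² = 40.7: 5.000 t² − 49.30 t + 40.7 = 0.
Quadratic formula: t = (49.30 ± √1616.5) / 10.0 = (49.30 ± 40.21) / 10.0 → t = 0.9094 s or 8.951 s.
The first (ascending) time is 0.9094 s.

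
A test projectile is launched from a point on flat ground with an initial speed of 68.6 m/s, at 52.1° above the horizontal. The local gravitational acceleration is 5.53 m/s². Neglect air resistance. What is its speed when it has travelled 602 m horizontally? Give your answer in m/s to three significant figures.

48.9 m/s

Resolve: vₓ = 68.60 cos 52.1° = 42.14 m/s and v_y0 = 68.60 sin 52.1° = 54.13 m/s.
Time to reach x = 602 m: t = x/vₓ = 602/42.14 = 14.29 s.
Vertical velocity there: v_y = v_y0 − g t = 54.13 − 5.53 × 14.29 = −24.87 m/s.
Speed: √(vₓ² + v_y²) = √(42.14² + 24.87²) = 48.93 m/s.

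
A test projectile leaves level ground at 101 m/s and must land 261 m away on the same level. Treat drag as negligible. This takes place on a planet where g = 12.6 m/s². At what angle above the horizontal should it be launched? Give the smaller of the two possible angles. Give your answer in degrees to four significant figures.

9.403°

R = v₀² sin 2θ / g gives sin 2θ = gR/v₀² = 12.6·261/101² = 0.3224.
2θ = 18.81° or 180° − 18.81° = 161.2°, so θ = 9.403° or 80.60°.
The smaller angle is 9.403°.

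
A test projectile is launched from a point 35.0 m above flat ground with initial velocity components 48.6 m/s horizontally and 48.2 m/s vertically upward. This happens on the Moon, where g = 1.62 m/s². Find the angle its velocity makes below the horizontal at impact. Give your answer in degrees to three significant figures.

45.4°

With up positive and y = 0 at the ground: y(t) = 35.0 + (48.20) t − 0.8100 t². Setting y = 0 and taking the positive root: t = [48.20 + √(48.20² + 2·1.62·35.0)] / 1.62 = (48.20 + 49.36) / 1.62 = 60.22 s.
At impact: v_y = v_y0 − g t = −49.36 m/s; vₓ = 48.60 m/s.
Angle below horizontal: arctan(|v_y|/vₓ) = arctan(49.36/48.60) = 45.45°.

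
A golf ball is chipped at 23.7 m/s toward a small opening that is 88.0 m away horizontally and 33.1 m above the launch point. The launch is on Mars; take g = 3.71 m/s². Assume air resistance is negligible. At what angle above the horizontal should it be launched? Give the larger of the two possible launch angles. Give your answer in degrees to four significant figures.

68.48°

Trajectory: y = x tanθ − g x² (1 + tan²θ)/(2v₀²). With x = 88.0, y = 33.1, v₀ = 23.7, g = 3.71:
25.57 tan²θ − 88.0 tanθ + (58.67) = 0.
tanθ = [88.0 ± √(88.0² − 4 × 25.57 × (58.67))] / (2 × 25.57) = (88.0 ± 41.73) / 51.15, giving tanθ = 0.9046 or 2.536.
θ = 42.13° or 68.48°; the larger is 68.48°.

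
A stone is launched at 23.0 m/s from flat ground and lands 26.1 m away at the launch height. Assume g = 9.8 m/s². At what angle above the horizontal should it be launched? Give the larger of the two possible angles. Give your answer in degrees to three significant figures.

R = v₀² sin 2θ / g gives sin 2θ = gR/v₀² = 9.80·26.1/23.0² = 0.4835.
2θ = 28.92° or 180° − 28.92° = 151.1°, so θ = 14.46° or 75.54°.
The larger angle is 75.54°.

75.5°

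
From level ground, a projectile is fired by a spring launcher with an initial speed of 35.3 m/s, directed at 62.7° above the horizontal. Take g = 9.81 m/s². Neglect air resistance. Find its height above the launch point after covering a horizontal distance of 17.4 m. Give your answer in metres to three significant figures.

Components: vₓ = 35.30 cos 62.7° = 16.19 m/s, v_y0 = 35.30 sin 62.7° = 31.37 m/s.
At x = 17.4 m, t = x/vₓ = 17.4/16.19 = 1.075 s.
Height: y = v_y0 t − ½ g t² = 31.37 × 1.075 − 4.905 × 1.075² = 33.71 − 5.665 = 28.05 m.

28.0 m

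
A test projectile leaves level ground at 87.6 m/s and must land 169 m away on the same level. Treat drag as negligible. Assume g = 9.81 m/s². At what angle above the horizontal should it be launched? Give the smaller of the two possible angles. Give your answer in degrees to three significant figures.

From R = (v₀²/g) sin 2θ: sin 2θ = 9.81 × 169 / 7673.8 = 0.2160.
2θ = 12.48° or 180° − 12.48° = 167.5°, so θ = 6.238° or 83.76°.
The smaller angle is 6.238°.

6.24°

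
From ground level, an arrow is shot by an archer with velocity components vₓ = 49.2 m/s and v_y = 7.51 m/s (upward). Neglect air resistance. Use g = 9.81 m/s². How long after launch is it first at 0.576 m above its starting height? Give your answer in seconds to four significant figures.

0.08098 s

Require v_y0 t − ½ g t² = 0.576, i.e. 4.905 t² − 7.510 t + 0.576 = 0.
Quadratic formula: t = (7.510 ± √45.099) / 9.81 = (7.510 ± 6.716) / 9.81 → t = 0.08098 s or 1.450 s.
The first (ascending) time is 0.08098 s.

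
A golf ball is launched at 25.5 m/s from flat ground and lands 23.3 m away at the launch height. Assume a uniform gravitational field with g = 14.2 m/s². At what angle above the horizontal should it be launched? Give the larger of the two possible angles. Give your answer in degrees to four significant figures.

Level-ground range R = v₀² sin(2θ)/g ⇒ sin(2θ) = gR/v₀² = 14.2 × 23.3 / 25.5² = 0.5088.
2θ = 30.59° or 180° − 30.59° = 149.4°, so θ = 15.29° or 74.71°.
The larger angle is 74.71°.

74.71°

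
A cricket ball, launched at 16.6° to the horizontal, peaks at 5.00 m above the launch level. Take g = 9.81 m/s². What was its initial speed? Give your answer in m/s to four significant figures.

At the peak v_y = 0, so v_y0 = √(2gH) = √(2 × 9.81 × 5.00) = 9.905 m/s.
v_y0 = v₀ sin θ ⇒ v₀ = 9.905 / sin 16.6° = 34.67 m/s.

34.67 m/s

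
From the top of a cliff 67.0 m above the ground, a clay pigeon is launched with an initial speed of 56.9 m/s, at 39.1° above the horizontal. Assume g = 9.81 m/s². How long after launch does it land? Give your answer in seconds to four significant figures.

vₓ = 56.90 cos 39.1° = 44.16 m/s; v_y0 = 56.90 sin 39.1° = 35.89 m/s.
With up positive and y = 0 at the ground: y(t) = 67.0 + (35.89) t − 4.905 t². Setting y = 0 and taking the positive root: t = [35.89 + √(35.89² + 2·9.81·67.0)] / 9.81 = (35.89 + 51.01) / 9.81 = 8.858 s.

8.858 s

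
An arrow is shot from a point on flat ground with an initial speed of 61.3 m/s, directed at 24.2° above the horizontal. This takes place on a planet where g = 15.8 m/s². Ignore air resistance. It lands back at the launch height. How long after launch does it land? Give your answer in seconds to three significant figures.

Components: vₓ = 61.30 cos 24.2° = 55.91 m/s, v_y0 = 61.30 sin 24.2° = 25.13 m/s.
Time of flight on level ground: T = 2 v_y0 / g = 2 × 25.13 / 15.8 = 3.181 s.

3.18 s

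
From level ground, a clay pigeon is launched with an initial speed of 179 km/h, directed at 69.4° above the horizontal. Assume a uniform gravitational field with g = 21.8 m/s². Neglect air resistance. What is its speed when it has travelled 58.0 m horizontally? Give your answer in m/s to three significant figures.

Convert: 179 km/h = 179/3.6 = 49.72 m/s.
Horizontal component vₓ = 49.72 cos 69.4° = 17.49 m/s; vertical v_y0 = 49.72 sin 69.4° = 46.54 m/s.
x = vₓ t ⇒ t = 58.0/17.49 = 3.315 s.
Vertical velocity there: v_y = v_y0 − g t = 46.54 − 21.8 × 3.315 = −25.73 m/s.
Speed: √(vₓ² + v_y²) = √(17.49² + 25.73²) = 31.12 m/s.

31.1 m/s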